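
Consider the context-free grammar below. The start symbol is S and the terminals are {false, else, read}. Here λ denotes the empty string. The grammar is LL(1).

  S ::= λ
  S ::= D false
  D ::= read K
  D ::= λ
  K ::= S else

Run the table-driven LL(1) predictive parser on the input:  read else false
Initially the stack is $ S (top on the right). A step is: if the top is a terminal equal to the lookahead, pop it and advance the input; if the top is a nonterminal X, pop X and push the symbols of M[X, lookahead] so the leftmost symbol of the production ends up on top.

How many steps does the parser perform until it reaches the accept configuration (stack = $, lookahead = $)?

7

     Stack           Input              Action
  1  $ S             read else false $  expand S ::= D false
  2  $ false D       read else false $  expand D ::= read K
  3  $ false K read  read else false $  match read
  4  $ false K       else false $       expand K ::= S else
  5  $ false else S  else false $       expand S ::= λ
  6  $ false else    else false $       match else
  7  $ false         false $            match false
Accept reached after 7 steps.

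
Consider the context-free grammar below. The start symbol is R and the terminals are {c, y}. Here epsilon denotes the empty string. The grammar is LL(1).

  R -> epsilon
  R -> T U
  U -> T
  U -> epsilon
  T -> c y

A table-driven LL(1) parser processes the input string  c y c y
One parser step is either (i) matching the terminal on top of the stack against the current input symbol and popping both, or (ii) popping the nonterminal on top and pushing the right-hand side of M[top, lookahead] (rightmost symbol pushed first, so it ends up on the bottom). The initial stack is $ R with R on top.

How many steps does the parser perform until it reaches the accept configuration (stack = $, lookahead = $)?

     Stack    Input      Action
  1  $ R      c y c y $  expand R -> T U
  2  $ U T    c y c y $  expand T -> c y
  3  $ U y c  c y c y $  match c
  4  $ U y    y c y $    match y
  5  $ U      c y $      expand U -> T
  6  $ T      c y $      expand T -> c y
  7  $ y c    c y $      match c
  8  $ y      y $        match y
Accept reached after 8 steps.

8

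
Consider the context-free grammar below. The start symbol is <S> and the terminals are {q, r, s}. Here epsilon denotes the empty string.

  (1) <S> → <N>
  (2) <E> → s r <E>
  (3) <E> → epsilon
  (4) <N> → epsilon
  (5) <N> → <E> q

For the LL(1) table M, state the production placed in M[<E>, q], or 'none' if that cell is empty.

FIRST(<E>) = {epsilon, s}
FIRST(<N>) = {epsilon, q, s}  (via <E> q)
FIRST(<S>) = {epsilon, q, s}  (via <N>)
FOLLOW(<S>) includes $ since <S> is the start symbol.
FOLLOW(<E>): in <E>→s r <E>, the suffix after <E> is empty (adds nothing new); in <N>→<E> q, <E> is followed by q with FIRST {q}. Thus FOLLOW(<E>) = {q}.
For <E> → s r <E>: FIRST(s r <E>) = {s}, so it goes in M[<E>, t] for t ∈ {s}.
For <E> → epsilon: FIRST(epsilon) = {epsilon}, so it goes in M[<E>, t] for t ∈ {}; since epsilon ∈ FIRST, also for every t ∈ FOLLOW(<E>) = {q}.

<E> → epsilon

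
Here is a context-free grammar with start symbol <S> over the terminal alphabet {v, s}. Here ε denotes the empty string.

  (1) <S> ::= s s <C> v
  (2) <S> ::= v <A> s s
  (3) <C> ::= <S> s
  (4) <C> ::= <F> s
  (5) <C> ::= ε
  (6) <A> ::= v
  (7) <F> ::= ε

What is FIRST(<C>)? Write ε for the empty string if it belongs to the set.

{ε, s, v}

FIRST(<S>): from <S>::=s s <C> v we get {s}; from <S>::=v <A> s s we get {v}. So FIRST(<S>) = {s, v}.
FIRST(<A>): from <A>::=v we get {v}. So FIRST(<A>) = {v}.
FIRST(<F>): from <F>::=ε we get {ε}. So FIRST(<F>) = {ε}.
FIRST(<C>): from <C>::=<S> s we get {s, v}; from <C>::=<F> s we get {s}; from <C>::=ε we get {ε}. So FIRST(<C>) = {ε, s, v}.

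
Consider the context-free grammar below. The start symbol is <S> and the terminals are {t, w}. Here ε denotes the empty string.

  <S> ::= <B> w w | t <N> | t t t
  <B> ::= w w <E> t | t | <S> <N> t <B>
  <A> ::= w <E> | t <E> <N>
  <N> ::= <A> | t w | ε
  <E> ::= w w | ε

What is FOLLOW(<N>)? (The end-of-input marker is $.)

{$, t, w}

FIRST(<A>) = {t, w}
FIRST(<E>) = {ε, w}
FIRST(<N>) = {ε, t, w}  (via <A>)
FIRST(<S>) = {t, w}  (via <B> w w)
FIRST(<B>) = {t, w}  (via <S> <N> t <B>)
FOLLOW(<S>) includes $ since <S> is the start symbol.
FOLLOW(<S>): in <B>::=<S> <N> t <B>, <S> is followed by <N> t <B> with FIRST {t, w}. Thus FOLLOW(<S>) = {$, t, w}.
FOLLOW(<B>): in <S>::=<B> w w, <B> is followed by w w with FIRST {w}; in <B>::=<S> <N> t <B>, the suffix after <B> is empty (adds nothing new). Thus FOLLOW(<B>) = {w}.
FOLLOW(<A>): in <N>::=<A>, the suffix after <A> is empty, so FOLLOW(<A>) ⊇ FOLLOW(<N>) = {$, t, w}. Thus FOLLOW(<A>) = {$, t, w}.
FOLLOW(<N>): in <S>::=t <N>, the suffix after <N> is empty, so FOLLOW(<N>) ⊇ FOLLOW(<S>) = {$, t, w}; in <B>::=<S> <N> t <B>, <N> is followed by t <B> with FIRST {t}; in <A>::=t <E> <N>, the suffix after <N> is empty, so FOLLOW(<N>) ⊇ FOLLOW(<A>) = {$, t, w}. Thus FOLLOW(<N>) = {$, t, w}.
FOLLOW(<E>): in <B>::=w w <E> t, <E> is followed by t with FIRST {t}; in <A>::=w <E>, the suffix after <E> is empty, so FOLLOW(<E>) ⊇ FOLLOW(<A>) = {$, t, w}; in <A>::=t <E> <N>, <E> is followed by <N> with FIRST {ε, t, w}; in <A>::=t <E> <N>, the suffix after <E> is nullable, so FOLLOW(<E>) ⊇ FOLLOW(<A>) = {$, t, w}. Thus FOLLOW(<E>) = {$, t, w}.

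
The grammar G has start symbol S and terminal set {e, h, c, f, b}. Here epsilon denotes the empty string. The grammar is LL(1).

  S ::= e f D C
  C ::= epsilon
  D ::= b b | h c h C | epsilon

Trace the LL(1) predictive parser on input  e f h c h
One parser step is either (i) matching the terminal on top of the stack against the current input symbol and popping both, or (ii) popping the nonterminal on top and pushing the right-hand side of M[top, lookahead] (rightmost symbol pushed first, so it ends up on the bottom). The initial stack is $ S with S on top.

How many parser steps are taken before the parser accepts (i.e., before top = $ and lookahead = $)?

9

step 1: stack=$ S  input=e f h c h $  — expand S ::= e f D C
step 2: stack=$ C D f e  input=e f h c h $  — match e
step 3: stack=$ C D f  input=f h c h $  — match f
step 4: stack=$ C D  input=h c h $  — expand D ::= h c h C
step 5: stack=$ C C h c h  input=h c h $  — match h
step 6: stack=$ C C h c  input=c h $  — match c
step 7: stack=$ C C h  input=h $  — match h
step 8: stack=$ C C  input=$  — expand C ::= epsilon
step 9: stack=$ C  input=$  — expand C ::= epsilon
Accept reached after 9 steps.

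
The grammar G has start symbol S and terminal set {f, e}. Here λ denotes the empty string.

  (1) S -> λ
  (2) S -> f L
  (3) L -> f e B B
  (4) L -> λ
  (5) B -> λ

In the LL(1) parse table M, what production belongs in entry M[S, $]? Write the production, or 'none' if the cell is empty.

S -> λ

FIRST(S): from S->λ we get {λ}; from S->f L we get {f}. So FIRST(S) = {λ, f}.
FIRST(L): from L->f e B B we get {f}; from L->λ we get {λ}. So FIRST(L) = {λ, f}.
FIRST(B): from B->λ we get {λ}. So FIRST(B) = {λ}.
FOLLOW(S) includes $ since S is the start symbol.
FOLLOW(S): S appears on no right-hand side. Thus FOLLOW(S) = {$}.
For S -> λ: FIRST(λ) = {λ}, so it goes in M[S, t] for t ∈ {}; since λ ∈ FIRST, also for every t ∈ FOLLOW(S) = {$}.
For S -> f L: FIRST(f L) = {f}, so it goes in M[S, t] for t ∈ {f}.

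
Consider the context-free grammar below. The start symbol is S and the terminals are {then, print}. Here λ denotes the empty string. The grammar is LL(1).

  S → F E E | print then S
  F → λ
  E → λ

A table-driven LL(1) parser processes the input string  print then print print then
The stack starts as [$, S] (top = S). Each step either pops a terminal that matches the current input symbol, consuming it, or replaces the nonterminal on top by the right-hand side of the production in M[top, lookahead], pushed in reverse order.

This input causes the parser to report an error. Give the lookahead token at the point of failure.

     Stack           Input                          Action
  1  $ S             print then print print then $  expand S → print then S
  2  $ S then print  print then print print then $  match print
  3  $ S then        then print print then $        match then
  4  $ S             print print then $             expand S → print then S
  5  $ S then print  print print then $             match print
  6  $ S then        print then $                   error: top is terminal then but lookahead is print

print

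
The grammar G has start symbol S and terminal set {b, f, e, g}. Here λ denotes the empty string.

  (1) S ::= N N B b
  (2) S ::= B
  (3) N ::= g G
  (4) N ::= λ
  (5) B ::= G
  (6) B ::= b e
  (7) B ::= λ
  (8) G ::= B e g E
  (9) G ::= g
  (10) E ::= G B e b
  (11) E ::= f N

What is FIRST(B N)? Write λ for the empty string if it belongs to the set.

{λ, b, e, g}

FIRST(N) = {λ, g}
FIRST(S) = {λ, b, e, g}  (via N N B b, B)
FIRST(B) = {λ, b, e, g}  (via G)
FIRST(G) = {b, e, g}  (via B e g E)
FIRST(E) = {b, e, f, g}  (via G B e b)
FIRST(B N): take FIRST of each symbol in turn, carrying on past any symbol whose FIRST contains λ; result {λ, b, e, g}.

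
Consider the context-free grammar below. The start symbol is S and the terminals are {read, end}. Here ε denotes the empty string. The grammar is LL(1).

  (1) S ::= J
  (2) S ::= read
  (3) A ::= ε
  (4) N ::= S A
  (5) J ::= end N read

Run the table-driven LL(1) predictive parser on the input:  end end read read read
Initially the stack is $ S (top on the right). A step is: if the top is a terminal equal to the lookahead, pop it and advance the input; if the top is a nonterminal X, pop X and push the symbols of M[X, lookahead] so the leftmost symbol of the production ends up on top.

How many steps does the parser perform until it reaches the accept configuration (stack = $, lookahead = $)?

14

step 1: stack=$ S  input=end end read read read $  — expand S ::= J
step 2: stack=$ J  input=end end read read read $  — expand J ::= end N read
step 3: stack=$ read N end  input=end end read read read $  — match end
step 4: stack=$ read N  input=end read read read $  — expand N ::= S A
step 5: stack=$ read A S  input=end read read read $  — expand S ::= J
step 6: stack=$ read A J  input=end read read read $  — expand J ::= end N read
step 7: stack=$ read A read N end  input=end read read read $  — match end
step 8: stack=$ read A read N  input=read read read $  — expand N ::= S A
step 9: stack=$ read A read A S  input=read read read $  — expand S ::= read
step 10: stack=$ read A read A read  input=read read read $  — match read
step 11: stack=$ read A read A  input=read read $  — expand A ::= ε
step 12: stack=$ read A read  input=read read $  — match read
step 13: stack=$ read A  input=read $  — expand A ::= ε
step 14: stack=$ read  input=read $  — match read
Accept reached after 14 steps.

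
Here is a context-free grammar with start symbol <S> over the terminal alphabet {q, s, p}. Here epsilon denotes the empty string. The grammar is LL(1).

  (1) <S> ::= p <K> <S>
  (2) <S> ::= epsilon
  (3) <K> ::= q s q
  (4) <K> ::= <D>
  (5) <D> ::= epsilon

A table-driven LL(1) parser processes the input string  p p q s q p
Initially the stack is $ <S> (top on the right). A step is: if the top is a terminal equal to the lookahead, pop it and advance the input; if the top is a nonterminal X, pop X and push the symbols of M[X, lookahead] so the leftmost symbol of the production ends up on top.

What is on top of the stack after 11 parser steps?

      Stack        Input          Action
   1  $ <S>        p p q s q p $  expand <S> ::= p <K> <S>
   2  $ <S> <K> p  p p q s q p $  match p
   3  $ <S> <K>    p q s q p $    expand <K> ::= <D>
   4  $ <S> <D>    p q s q p $    expand <D> ::= epsilon
   5  $ <S>        p q s q p $    expand <S> ::= p <K> <S>
   6  $ <S> <K> p  p q s q p $    match p
   7  $ <S> <K>    q s q p $      expand <K> ::= q s q
   8  $ <S> q s q  q s q p $      match q
   9  $ <S> q s    s q p $        match s
  10  $ <S> q      q p $          match q
  11  $ <S>        p $            expand <S> ::= p <K> <S>
Stack after step 11: $ <S> <K> p (top = p).

p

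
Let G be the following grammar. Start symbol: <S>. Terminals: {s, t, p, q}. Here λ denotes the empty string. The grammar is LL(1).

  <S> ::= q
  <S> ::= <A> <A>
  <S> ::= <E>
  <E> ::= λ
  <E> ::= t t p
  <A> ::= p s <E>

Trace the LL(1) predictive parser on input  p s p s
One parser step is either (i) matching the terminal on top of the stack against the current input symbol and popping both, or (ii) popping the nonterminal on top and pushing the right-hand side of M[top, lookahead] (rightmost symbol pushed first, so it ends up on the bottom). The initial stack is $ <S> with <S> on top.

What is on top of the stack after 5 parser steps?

step 1: stack=$ <S>  input=p s p s $  — expand <S> ::= <A> <A>
step 2: stack=$ <A> <A>  input=p s p s $  — expand <A> ::= p s <E>
step 3: stack=$ <A> <E> s p  input=p s p s $  — match p
step 4: stack=$ <A> <E> s  input=s p s $  — match s
step 5: stack=$ <A> <E>  input=p s $  — expand <E> ::= λ
Stack after step 5: $ <A> (top = <A>).

<A>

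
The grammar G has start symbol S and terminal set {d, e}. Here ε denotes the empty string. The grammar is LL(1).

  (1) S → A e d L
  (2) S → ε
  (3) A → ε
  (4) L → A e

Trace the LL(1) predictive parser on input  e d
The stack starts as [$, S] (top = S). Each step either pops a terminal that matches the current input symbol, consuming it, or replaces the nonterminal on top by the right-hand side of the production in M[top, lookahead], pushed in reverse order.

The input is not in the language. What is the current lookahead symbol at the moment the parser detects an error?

     Stack      Input  Action
  1  $ S        e d $  expand S → A e d L
  2  $ L d e A  e d $  expand A → ε
  3  $ L d e    e d $  match e
  4  $ L d      d $    match d
  5  $ L        $      error: M[L, $] is empty

$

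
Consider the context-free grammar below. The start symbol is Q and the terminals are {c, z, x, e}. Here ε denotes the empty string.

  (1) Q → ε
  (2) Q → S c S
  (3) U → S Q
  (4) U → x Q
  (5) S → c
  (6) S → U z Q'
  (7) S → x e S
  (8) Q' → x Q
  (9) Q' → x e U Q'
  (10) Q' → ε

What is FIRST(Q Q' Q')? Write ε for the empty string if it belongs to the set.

{ε, c, x}

FIRST(Q'): from Q'→x Q we get {x}; from Q'→x e U Q' we get {x}; from Q'→ε we get {ε}. So FIRST(Q') = {ε, x}.
FIRST(Q): from Q→ε we get {ε}; from Q→S c S we get {c, x}. So FIRST(Q) = {ε, c, x}.
FIRST(U): from U→S Q we get {c, x}; from U→x Q we get {x}. So FIRST(U) = {c, x}.
FIRST(S): from S→c we get {c}; from S→U z Q' we get {c, x}; from S→x e S we get {x}. So FIRST(S) = {c, x}.
FIRST(Q Q' Q'): take FIRST of each symbol in turn, carrying on past any symbol whose FIRST contains ε; result {ε, c, x}.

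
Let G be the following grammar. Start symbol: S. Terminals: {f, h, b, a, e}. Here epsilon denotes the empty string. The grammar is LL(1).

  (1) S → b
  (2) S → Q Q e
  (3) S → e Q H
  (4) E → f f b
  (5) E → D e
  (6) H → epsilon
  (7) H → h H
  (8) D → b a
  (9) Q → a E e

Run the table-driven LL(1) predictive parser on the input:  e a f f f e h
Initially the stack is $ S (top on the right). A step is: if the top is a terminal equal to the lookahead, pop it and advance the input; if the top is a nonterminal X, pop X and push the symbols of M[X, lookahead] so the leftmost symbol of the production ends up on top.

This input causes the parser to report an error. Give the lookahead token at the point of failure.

step 1: stack=$ S  input=e a f f f e h $  — expand S → e Q H
step 2: stack=$ H Q e  input=e a f f f e h $  — match e
step 3: stack=$ H Q  input=a f f f e h $  — expand Q → a E e
step 4: stack=$ H e E a  input=a f f f e h $  — match a
step 5: stack=$ H e E  input=f f f e h $  — expand E → f f b
step 6: stack=$ H e b f f  input=f f f e h $  — match f
step 7: stack=$ H e b f  input=f f e h $  — match f
step 8: stack=$ H e b  input=f e h $  — error: top is terminal b but lookahead is f

f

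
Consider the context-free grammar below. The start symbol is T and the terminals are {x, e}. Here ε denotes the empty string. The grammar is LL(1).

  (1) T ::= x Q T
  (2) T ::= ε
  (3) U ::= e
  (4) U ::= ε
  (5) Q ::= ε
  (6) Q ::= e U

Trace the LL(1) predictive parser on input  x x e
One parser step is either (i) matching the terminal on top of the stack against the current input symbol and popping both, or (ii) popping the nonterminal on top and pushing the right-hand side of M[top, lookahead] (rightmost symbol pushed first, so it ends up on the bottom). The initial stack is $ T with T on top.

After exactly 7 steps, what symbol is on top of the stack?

U

step 1: stack=$ T  input=x x e $  — expand T ::= x Q T
step 2: stack=$ T Q x  input=x x e $  — match x
step 3: stack=$ T Q  input=x e $  — expand Q ::= ε
step 4: stack=$ T  input=x e $  — expand T ::= x Q T
step 5: stack=$ T Q x  input=x e $  — match x
step 6: stack=$ T Q  input=e $  — expand Q ::= e U
step 7: stack=$ T U e  input=e $  — match e
Stack after step 7: $ T U (top = U).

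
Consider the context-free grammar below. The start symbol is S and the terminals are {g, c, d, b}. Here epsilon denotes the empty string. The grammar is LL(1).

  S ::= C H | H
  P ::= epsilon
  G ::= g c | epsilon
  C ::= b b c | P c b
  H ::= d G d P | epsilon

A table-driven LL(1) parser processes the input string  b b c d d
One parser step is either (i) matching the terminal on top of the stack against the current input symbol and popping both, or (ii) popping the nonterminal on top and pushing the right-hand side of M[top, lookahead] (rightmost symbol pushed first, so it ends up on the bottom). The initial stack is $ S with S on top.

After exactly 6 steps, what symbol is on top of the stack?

d

step 1: stack=$ S  input=b b c d d $  — expand S ::= C H
step 2: stack=$ H C  input=b b c d d $  — expand C ::= b b c
step 3: stack=$ H c b b  input=b b c d d $  — match b
step 4: stack=$ H c b  input=b c d d $  — match b
step 5: stack=$ H c  input=c d d $  — match c
step 6: stack=$ H  input=d d $  — expand H ::= d G d P
Stack after step 6: $ P d G d (top = d).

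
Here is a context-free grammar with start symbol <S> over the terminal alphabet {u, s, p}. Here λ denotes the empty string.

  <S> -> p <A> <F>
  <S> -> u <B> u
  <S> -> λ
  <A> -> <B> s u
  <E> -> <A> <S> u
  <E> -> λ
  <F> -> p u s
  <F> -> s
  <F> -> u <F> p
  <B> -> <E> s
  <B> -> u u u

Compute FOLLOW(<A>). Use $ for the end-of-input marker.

{p, s, u}

FIRST(<S>) = {λ, p, u}
FIRST(<F>) = {p, s, u}
FIRST(<A>) = {s, u}  (via <B> s u)
FIRST(<E>) = {λ, s, u}  (via <A> <S> u)
FIRST(<B>) = {s, u}  (via <E> s)
FOLLOW(<S>) includes $ since <S> is the start symbol.
FOLLOW(<S>): in <E>-><A> <S> u, <S> is followed by u with FIRST {u}. Thus FOLLOW(<S>) = {$, u}.
FOLLOW(<A>): in <S>->p <A> <F>, <A> is followed by <F> with FIRST {p, s, u}; in <E>-><A> <S> u, <A> is followed by <S> u with FIRST {p, u}. Thus FOLLOW(<A>) = {p, s, u}.
FOLLOW(<E>): in <B>-><E> s, <E> is followed by s with FIRST {s}. Thus FOLLOW(<E>) = {s}.
FOLLOW(<F>): in <S>->p <A> <F>, the suffix after <F> is empty, so FOLLOW(<F>) ⊇ FOLLOW(<S>) = {$, u}; in <F>->u <F> p, <F> is followed by p with FIRST {p}. Thus FOLLOW(<F>) = {$, p, u}.
FOLLOW(<B>): in <S>->u <B> u, <B> is followed by u with FIRST {u}; in <A>-><B> s u, <B> is followed by s u with FIRST {s}. Thus FOLLOW(<B>) = {s, u}.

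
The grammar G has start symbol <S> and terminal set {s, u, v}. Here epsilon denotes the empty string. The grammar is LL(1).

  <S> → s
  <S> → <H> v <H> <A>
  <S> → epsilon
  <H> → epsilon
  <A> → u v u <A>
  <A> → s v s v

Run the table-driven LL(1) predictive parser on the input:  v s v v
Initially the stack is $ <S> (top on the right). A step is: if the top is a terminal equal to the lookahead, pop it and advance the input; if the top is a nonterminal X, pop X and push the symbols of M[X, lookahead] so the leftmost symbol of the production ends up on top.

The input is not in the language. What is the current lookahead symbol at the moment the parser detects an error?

     Stack            Input      Action
  1  $ <S>            v s v v $  expand <S> → <H> v <H> <A>
  2  $ <A> <H> v <H>  v s v v $  expand <H> → epsilon
  3  $ <A> <H> v      v s v v $  match v
  4  $ <A> <H>        s v v $    expand <H> → epsilon
  5  $ <A>            s v v $    expand <A> → s v s v
  6  $ v s v s        s v v $    match s
  7  $ v s v          v v $      match v
  8  $ v s            v $        error: top is terminal s but lookahead is v

v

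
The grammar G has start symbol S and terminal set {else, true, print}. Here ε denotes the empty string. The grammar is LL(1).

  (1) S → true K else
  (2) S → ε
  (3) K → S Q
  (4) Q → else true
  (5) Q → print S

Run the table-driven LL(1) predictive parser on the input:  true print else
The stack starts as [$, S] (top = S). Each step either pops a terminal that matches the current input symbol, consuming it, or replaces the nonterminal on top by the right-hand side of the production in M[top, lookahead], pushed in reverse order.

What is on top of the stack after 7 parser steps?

step 1: stack=$ S  input=true print else $  — expand S → true K else
step 2: stack=$ else K true  input=true print else $  — match true
step 3: stack=$ else K  input=print else $  — expand K → S Q
step 4: stack=$ else Q S  input=print else $  — expand S → ε
step 5: stack=$ else Q  input=print else $  — expand Q → print S
step 6: stack=$ else S print  input=print else $  — match print
step 7: stack=$ else S  input=else $  — expand S → ε
Stack after step 7: $ else (top = else).

else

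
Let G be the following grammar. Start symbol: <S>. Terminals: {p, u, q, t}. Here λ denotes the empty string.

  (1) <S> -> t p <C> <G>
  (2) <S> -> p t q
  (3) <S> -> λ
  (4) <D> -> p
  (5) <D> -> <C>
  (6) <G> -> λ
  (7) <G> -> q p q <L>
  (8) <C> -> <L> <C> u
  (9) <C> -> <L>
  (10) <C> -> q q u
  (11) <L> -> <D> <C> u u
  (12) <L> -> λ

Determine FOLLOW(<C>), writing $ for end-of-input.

{$, p, q, u}

FIRST(<S>): from <S>->t p <C> <G> we get {t}; from <S>->p t q we get {p}; from <S>->λ we get {λ}. So FIRST(<S>) = {λ, p, t}.
FIRST(<G>): from <G>->λ we get {λ}; from <G>->q p q <L> we get {q}. So FIRST(<G>) = {λ, q}.
FIRST(<D>): from <D>->p we get {p}; from <D>-><C> we get {λ, p, q, u}. So FIRST(<D>) = {λ, p, q, u}.
FIRST(<C>): from <C>-><L> <C> u we get {p, q, u}; from <C>-><L> we get {λ, p, q, u}; from <C>->q q u we get {q}. So FIRST(<C>) = {λ, p, q, u}.
FIRST(<L>): from <L>-><D> <C> u u we get {p, q, u}; from <L>->λ we get {λ}. So FIRST(<L>) = {λ, p, q, u}.
FOLLOW(<S>) includes $ since <S> is the start symbol.
FOLLOW(<S>): <S> appears on no right-hand side. Thus FOLLOW(<S>) = {$}.
FOLLOW(<D>): in <L>-><D> <C> u u, <D> is followed by <C> u u with FIRST {p, q, u}. Thus FOLLOW(<D>) = {p, q, u}.
FOLLOW(<G>): in <S>->t p <C> <G>, the suffix after <G> is empty, so FOLLOW(<G>) ⊇ FOLLOW(<S>) = {$}. Thus FOLLOW(<G>) = {$}.
FOLLOW(<C>): in <S>->t p <C> <G>, <C> is followed by <G> with FIRST {λ, q}; in <S>->t p <C> <G>, the suffix after <C> is nullable, so FOLLOW(<C>) ⊇ FOLLOW(<S>) = {$}; in <D>-><C>, the suffix after <C> is empty, so FOLLOW(<C>) ⊇ FOLLOW(<D>) = {p, q, u}; in <C>-><L> <C> u, <C> is followed by u with FIRST {u}; in <L>-><D> <C> u u, <C> is followed by u u with FIRST {u}. Thus FOLLOW(<C>) = {$, p, q, u}.
FOLLOW(<L>): in <G>->q p q <L>, the suffix after <L> is empty, so FOLLOW(<L>) ⊇ FOLLOW(<G>) = {$}; in <C>-><L> <C> u, <L> is followed by <C> u with FIRST {p, q, u}; in <C>-><L>, the suffix after <L> is empty, so FOLLOW(<L>) ⊇ FOLLOW(<C>) = {$, p, q, u}. Thus FOLLOW(<L>) = {$, p, q, u}.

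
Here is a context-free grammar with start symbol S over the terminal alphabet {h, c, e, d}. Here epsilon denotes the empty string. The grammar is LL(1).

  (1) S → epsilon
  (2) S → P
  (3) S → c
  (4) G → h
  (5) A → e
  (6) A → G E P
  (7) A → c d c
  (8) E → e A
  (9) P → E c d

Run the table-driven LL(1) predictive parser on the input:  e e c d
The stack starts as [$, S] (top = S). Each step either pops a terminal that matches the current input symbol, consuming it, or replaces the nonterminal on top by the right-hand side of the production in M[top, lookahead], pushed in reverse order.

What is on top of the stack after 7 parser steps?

step 1: stack=$ S  input=e e c d $  — expand S → P
step 2: stack=$ P  input=e e c d $  — expand P → E c d
step 3: stack=$ d c E  input=e e c d $  — expand E → e A
step 4: stack=$ d c A e  input=e e c d $  — match e
step 5: stack=$ d c A  input=e c d $  — expand A → e
step 6: stack=$ d c e  input=e c d $  — match e
step 7: stack=$ d c  input=c d $  — match c
Stack after step 7: $ d (top = d).

d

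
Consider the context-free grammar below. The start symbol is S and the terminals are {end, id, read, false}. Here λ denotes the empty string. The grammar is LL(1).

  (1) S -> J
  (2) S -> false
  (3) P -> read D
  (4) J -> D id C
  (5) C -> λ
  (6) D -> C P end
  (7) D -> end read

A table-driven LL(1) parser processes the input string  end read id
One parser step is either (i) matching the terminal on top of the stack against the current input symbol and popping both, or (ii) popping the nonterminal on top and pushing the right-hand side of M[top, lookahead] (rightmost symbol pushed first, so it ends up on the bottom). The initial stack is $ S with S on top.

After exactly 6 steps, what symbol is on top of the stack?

C

step 1: stack=$ S  input=end read id $  — expand S -> J
step 2: stack=$ J  input=end read id $  — expand J -> D id C
step 3: stack=$ C id D  input=end read id $  — expand D -> end read
step 4: stack=$ C id read end  input=end read id $  — match end
step 5: stack=$ C id read  input=read id $  — match read
step 6: stack=$ C id  input=id $  — match id
Stack after step 6: $ C (top = C).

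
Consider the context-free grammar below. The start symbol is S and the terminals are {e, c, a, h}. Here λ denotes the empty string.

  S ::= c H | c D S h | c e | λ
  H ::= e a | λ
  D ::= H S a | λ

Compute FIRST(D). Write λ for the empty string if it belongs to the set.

{λ, a, c, e}

FIRST(S): from S::=c H we get {c}; from S::=c D S h we get {c}; from S::=c e we get {c}; from S::=λ we get {λ}. So FIRST(S) = {λ, c}.
FIRST(H): from H::=e a we get {e}; from H::=λ we get {λ}. So FIRST(H) = {λ, e}.
FIRST(D): from D::=H S a we get {a, c, e}; from D::=λ we get {λ}. So FIRST(D) = {λ, a, c, e}.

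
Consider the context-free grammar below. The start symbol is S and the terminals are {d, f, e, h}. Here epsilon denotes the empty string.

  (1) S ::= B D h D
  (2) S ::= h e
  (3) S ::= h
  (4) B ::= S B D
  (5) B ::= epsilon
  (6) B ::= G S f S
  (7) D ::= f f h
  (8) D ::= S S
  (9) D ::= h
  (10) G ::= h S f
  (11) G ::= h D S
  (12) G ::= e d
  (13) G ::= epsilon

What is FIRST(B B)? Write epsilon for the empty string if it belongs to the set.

{epsilon, e, f, h}

FIRST(G) = {epsilon, e, h}
FIRST(S) = {e, f, h}  (via B D h D)
FIRST(B) = {epsilon, e, f, h}  (via S B D, G S f S)
FIRST(D) = {e, f, h}  (via S S)
FIRST(B B): take FIRST of each symbol in turn, carrying on past any symbol whose FIRST contains epsilon; result {epsilon, e, f, h}.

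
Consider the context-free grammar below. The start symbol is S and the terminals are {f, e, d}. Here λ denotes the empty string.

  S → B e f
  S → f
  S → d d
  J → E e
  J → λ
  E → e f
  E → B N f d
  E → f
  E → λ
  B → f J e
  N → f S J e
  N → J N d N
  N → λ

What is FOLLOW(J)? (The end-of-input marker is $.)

{d, e, f}

FIRST(B) = {f}
FIRST(S) = {d, f}  (via B e f)
FIRST(E) = {λ, e, f}  (via B N f d)
FIRST(J) = {λ, e, f}  (via E e)
FIRST(N) = {λ, d, e, f}  (via J N d N)
FOLLOW(S) includes $ since S is the start symbol.
FOLLOW(S): in N→f S J e, S is followed by J e with FIRST {e, f}. Thus FOLLOW(S) = {$, e, f}.
FOLLOW(J): in B→f J e, J is followed by e with FIRST {e}; in N→f S J e, J is followed by e with FIRST {e}; in N→J N d N, J is followed by N d N with FIRST {d, e, f}. Thus FOLLOW(J) = {d, e, f}.
FOLLOW(E): in J→E e, E is followed by e with FIRST {e}. Thus FOLLOW(E) = {e}.
FOLLOW(B): in S→B e f, B is followed by e f with FIRST {e}; in E→B N f d, B is followed by N f d with FIRST {d, e, f}. Thus FOLLOW(B) = {d, e, f}.
FOLLOW(N): in E→B N f d, N is followed by f d with FIRST {f}; in N→J N d N (occurrence 1), N is followed by d N with FIRST {d}; in N→J N d N (occurrence 2), the suffix after N is empty (adds nothing new). Thus FOLLOW(N) = {d, f}.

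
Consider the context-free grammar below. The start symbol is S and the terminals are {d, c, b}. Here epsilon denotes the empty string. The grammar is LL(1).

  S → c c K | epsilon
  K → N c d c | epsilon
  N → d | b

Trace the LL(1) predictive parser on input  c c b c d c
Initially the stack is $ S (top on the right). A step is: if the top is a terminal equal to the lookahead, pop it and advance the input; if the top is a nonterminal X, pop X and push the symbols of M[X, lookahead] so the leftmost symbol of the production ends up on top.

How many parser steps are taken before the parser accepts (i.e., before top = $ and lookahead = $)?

9

     Stack      Input          Action
  1  $ S        c c b c d c $  expand S → c c K
  2  $ K c c    c c b c d c $  match c
  3  $ K c      c b c d c $    match c
  4  $ K        b c d c $      expand K → N c d c
  5  $ c d c N  b c d c $      expand N → b
  6  $ c d c b  b c d c $      match b
  7  $ c d c    c d c $        match c
  8  $ c d      d c $          match d
  9  $ c        c $            match c
Accept reached after 9 steps.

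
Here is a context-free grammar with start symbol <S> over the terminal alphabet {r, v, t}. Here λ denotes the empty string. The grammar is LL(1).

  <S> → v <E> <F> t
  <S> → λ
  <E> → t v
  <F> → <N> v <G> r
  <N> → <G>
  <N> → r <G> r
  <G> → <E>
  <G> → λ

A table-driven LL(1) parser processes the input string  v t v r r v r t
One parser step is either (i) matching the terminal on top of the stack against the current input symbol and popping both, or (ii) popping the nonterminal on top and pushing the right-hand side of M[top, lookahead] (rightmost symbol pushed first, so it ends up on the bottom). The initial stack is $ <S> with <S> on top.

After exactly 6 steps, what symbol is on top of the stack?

     Stack          Input              Action
  1  $ <S>          v t v r r v r t $  expand <S> → v <E> <F> t
  2  $ t <F> <E> v  v t v r r v r t $  match v
  3  $ t <F> <E>    t v r r v r t $    expand <E> → t v
  4  $ t <F> v t    t v r r v r t $    match t
  5  $ t <F> v      v r r v r t $      match v
  6  $ t <F>        r r v r t $        expand <F> → <N> v <G> r
Stack after step 6: $ t r <G> v <N> (top = <N>).

<N>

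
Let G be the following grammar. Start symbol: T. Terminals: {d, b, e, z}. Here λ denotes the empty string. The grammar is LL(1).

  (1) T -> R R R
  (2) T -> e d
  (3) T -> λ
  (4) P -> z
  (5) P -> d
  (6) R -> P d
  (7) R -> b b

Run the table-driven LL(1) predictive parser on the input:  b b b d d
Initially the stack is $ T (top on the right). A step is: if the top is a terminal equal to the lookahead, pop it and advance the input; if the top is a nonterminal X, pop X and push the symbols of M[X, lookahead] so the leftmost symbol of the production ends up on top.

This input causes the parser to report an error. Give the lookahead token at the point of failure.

step 1: stack=$ T  input=b b b d d $  — expand T -> R R R
step 2: stack=$ R R R  input=b b b d d $  — expand R -> b b
step 3: stack=$ R R b b  input=b b b d d $  — match b
step 4: stack=$ R R b  input=b b d d $  — match b
step 5: stack=$ R R  input=b d d $  — expand R -> b b
step 6: stack=$ R b b  input=b d d $  — match b
step 7: stack=$ R b  input=d d $  — error: top is terminal b but lookahead is d

d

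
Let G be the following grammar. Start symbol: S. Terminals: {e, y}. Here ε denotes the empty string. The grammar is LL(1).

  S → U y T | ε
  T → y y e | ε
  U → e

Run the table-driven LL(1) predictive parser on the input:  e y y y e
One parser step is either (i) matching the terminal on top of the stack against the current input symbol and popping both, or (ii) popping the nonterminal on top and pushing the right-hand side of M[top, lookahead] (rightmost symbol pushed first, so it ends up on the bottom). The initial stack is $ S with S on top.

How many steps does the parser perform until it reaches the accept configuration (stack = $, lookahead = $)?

8

     Stack    Input        Action
  1  $ S      e y y y e $  expand S → U y T
  2  $ T y U  e y y y e $  expand U → e
  3  $ T y e  e y y y e $  match e
  4  $ T y    y y y e $    match y
  5  $ T      y y e $      expand T → y y e
  6  $ e y y  y y e $      match y
  7  $ e y    y e $        match y
  8  $ e      e $          match e
Accept reached after 8 steps.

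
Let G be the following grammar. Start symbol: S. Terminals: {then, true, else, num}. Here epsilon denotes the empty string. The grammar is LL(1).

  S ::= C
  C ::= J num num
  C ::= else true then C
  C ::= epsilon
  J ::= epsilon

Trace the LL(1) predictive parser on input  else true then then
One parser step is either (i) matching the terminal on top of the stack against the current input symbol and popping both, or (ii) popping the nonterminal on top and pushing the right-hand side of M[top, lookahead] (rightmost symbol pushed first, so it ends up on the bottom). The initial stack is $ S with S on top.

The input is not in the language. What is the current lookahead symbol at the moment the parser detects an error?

step 1: stack=$ S  input=else true then then $  — expand S ::= C
step 2: stack=$ C  input=else true then then $  — expand C ::= else true then C
step 3: stack=$ C then true else  input=else true then then $  — match else
step 4: stack=$ C then true  input=true then then $  — match true
step 5: stack=$ C then  input=then then $  — match then
step 6: stack=$ C  input=then $  — error: M[C, then] is empty

then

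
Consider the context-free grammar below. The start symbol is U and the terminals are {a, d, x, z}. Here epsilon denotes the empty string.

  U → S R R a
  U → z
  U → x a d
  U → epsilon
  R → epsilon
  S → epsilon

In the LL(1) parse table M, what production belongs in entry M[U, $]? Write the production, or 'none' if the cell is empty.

FIRST(R) = {epsilon}
FIRST(S) = {epsilon}
FIRST(U) = {epsilon, a, x, z}  (via S R R a)
FOLLOW(U) includes $ since U is the start symbol.
FOLLOW(U): U appears on no right-hand side. Thus FOLLOW(U) = {$}.
For U → S R R a: FIRST(S R R a) = {a}, so it goes in M[U, t] for t ∈ {a}.
For U → z: FIRST(z) = {z}, so it goes in M[U, t] for t ∈ {z}.
For U → x a d: FIRST(x a d) = {x}, so it goes in M[U, t] for t ∈ {x}.
For U → epsilon: FIRST(epsilon) = {epsilon}, so it goes in M[U, t] for t ∈ {}; since epsilon ∈ FIRST, also for every t ∈ FOLLOW(U) = {$}.

U → epsilon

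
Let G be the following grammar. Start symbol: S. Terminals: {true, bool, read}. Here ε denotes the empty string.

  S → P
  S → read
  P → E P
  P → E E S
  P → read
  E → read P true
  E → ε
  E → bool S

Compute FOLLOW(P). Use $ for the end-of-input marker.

{$, bool, read, true}

FIRST(E): from E→read P true we get {read}; from E→ε we get {ε}; from E→bool S we get {bool}. So FIRST(E) = {ε, bool, read}.
FIRST(S): from S→P we get {bool, read}; from S→read we get {read}. So FIRST(S) = {bool, read}.
FIRST(P): from P→E P we get {bool, read}; from P→E E S we get {bool, read}; from P→read we get {read}. So FIRST(P) = {bool, read}.
FOLLOW(S) includes $ since S is the start symbol.
FOLLOW(E): in P→E P, E is followed by P with FIRST {bool, read}; in P→E E S (occurrence 1), E is followed by E S with FIRST {bool, read}; in P→E E S (occurrence 2), E is followed by S with FIRST {bool, read}. Thus FOLLOW(E) = {bool, read}.
FOLLOW(S): in P→E E S, the suffix after S is empty, so FOLLOW(S) ⊇ FOLLOW(P) = {$, bool, read, true}; in E→bool S, the suffix after S is empty, so FOLLOW(S) ⊇ FOLLOW(E) = {bool, read}. Thus FOLLOW(S) = {$, bool, read, true}.
FOLLOW(P): in S→P, the suffix after P is empty, so FOLLOW(P) ⊇ FOLLOW(S) = {$, bool, read, true}; in P→E P, the suffix after P is empty (adds nothing new); in E→read P true, P is followed by true with FIRST {true}. Thus FOLLOW(P) = {$, bool, read, true}.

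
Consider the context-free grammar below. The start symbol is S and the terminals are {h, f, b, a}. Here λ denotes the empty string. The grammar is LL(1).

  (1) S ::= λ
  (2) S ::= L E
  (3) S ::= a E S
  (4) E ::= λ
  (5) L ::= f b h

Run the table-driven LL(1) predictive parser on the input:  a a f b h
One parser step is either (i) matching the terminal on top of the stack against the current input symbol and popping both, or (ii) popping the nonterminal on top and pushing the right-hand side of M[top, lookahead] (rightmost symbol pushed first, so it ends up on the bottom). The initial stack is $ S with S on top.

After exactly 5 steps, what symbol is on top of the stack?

E

step 1: stack=$ S  input=a a f b h $  — expand S ::= a E S
step 2: stack=$ S E a  input=a a f b h $  — match a
step 3: stack=$ S E  input=a f b h $  — expand E ::= λ
step 4: stack=$ S  input=a f b h $  — expand S ::= a E S
step 5: stack=$ S E a  input=a f b h $  — match a
Stack after step 5: $ S E (top = E).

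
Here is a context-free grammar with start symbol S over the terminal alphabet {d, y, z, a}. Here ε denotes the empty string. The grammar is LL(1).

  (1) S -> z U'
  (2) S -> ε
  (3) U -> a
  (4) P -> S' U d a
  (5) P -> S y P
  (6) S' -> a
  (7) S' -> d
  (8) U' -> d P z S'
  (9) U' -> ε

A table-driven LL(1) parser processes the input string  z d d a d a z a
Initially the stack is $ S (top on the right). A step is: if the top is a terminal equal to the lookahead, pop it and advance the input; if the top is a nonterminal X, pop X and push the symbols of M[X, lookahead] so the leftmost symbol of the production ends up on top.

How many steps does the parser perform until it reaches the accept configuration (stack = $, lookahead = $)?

14

      Stack            Input              Action
   1  $ S              z d d a d a z a $  expand S -> z U'
   2  $ U' z           z d d a d a z a $  match z
   3  $ U'             d d a d a z a $    expand U' -> d P z S'
   4  $ S' z P d       d d a d a z a $    match d
   5  $ S' z P         d a d a z a $      expand P -> S' U d a
   6  $ S' z a d U S'  d a d a z a $      expand S' -> d
   7  $ S' z a d U d   d a d a z a $      match d
   8  $ S' z a d U     a d a z a $        expand U -> a
   9  $ S' z a d a     a d a z a $        match a
  10  $ S' z a d       d a z a $          match d
  11  $ S' z a         a z a $            match a
  12  $ S' z           z a $              match z
  13  $ S'             a $                expand S' -> a
  14  $ a              a $                match a
Accept reached after 14 steps.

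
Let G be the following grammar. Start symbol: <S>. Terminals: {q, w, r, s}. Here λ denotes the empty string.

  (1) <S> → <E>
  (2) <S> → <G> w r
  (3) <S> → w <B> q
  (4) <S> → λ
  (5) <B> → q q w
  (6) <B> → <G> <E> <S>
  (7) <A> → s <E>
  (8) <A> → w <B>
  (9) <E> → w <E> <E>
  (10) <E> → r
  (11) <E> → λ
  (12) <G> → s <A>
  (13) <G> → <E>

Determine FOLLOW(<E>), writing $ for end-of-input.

{$, q, r, s, w}

FIRST(<A>) = {s, w}
FIRST(<E>) = {λ, r, w}
FIRST(<G>) = {λ, r, s, w}  (via <E>)
FIRST(<S>) = {λ, r, s, w}  (via <E>, <G> w r)
FIRST(<B>) = {λ, q, r, s, w}  (via <G> <E> <S>)
FOLLOW(<S>) includes $ since <S> is the start symbol.
FOLLOW(<S>): in <B>→<G> <E> <S>, the suffix after <S> is empty, so FOLLOW(<S>) ⊇ FOLLOW(<B>) = {q, r, s, w}. Thus FOLLOW(<S>) = {$, q, r, s, w}.
FOLLOW(<B>): in <S>→w <B> q, <B> is followed by q with FIRST {q}; in <A>→w <B>, the suffix after <B> is empty, so FOLLOW(<B>) ⊇ FOLLOW(<A>) = {q, r, s, w}. Thus FOLLOW(<B>) = {q, r, s, w}.
FOLLOW(<G>): in <S>→<G> w r, <G> is followed by w r with FIRST {w}; in <B>→<G> <E> <S>, <G> is followed by <E> <S> with FIRST {λ, r, s, w}; in <B>→<G> <E> <S>, the suffix after <G> is nullable, so FOLLOW(<G>) ⊇ FOLLOW(<B>) = {q, r, s, w}. Thus FOLLOW(<G>) = {q, r, s, w}.
FOLLOW(<A>): in <G>→s <A>, the suffix after <A> is empty, so FOLLOW(<A>) ⊇ FOLLOW(<G>) = {q, r, s, w}. Thus FOLLOW(<A>) = {q, r, s, w}.
FOLLOW(<E>): in <S>→<E>, the suffix after <E> is empty, so FOLLOW(<E>) ⊇ FOLLOW(<S>) = {$, q, r, s, w}; in <B>→<G> <E> <S>, <E> is followed by <S> with FIRST {λ, r, s, w}; in <B>→<G> <E> <S>, the suffix after <E> is nullable, so FOLLOW(<E>) ⊇ FOLLOW(<B>) = {q, r, s, w}; in <A>→s <E>, the suffix after <E> is empty, so FOLLOW(<E>) ⊇ FOLLOW(<A>) = {q, r, s, w}; in <E>→w <E> <E> (occurrence 1), <E> is followed by <E> with FIRST {λ, r, w}; in <E>→w <E> <E> (occurrence 1), the suffix after <E> is nullable (adds nothing new); in <E>→w <E> <E> (occurrence 2), the suffix after <E> is empty (adds nothing new); in <G>→<E>, the suffix after <E> is empty, so FOLLOW(<E>) ⊇ FOLLOW(<G>) = {q, r, s, w}. Thus FOLLOW(<E>) = {$, q, r, s, w}.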